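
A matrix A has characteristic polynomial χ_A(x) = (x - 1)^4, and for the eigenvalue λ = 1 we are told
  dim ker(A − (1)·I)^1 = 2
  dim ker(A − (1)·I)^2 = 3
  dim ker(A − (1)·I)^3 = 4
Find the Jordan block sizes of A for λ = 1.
Block sizes for λ = 1: [3, 1]

From the dimensions of kernels of powers, the number of Jordan blocks of size at least j is d_j − d_{j−1} where d_j = dim ker(N^j) (with d_0 = 0). Computing the differences gives [2, 1, 1].
The number of blocks of size exactly k is (#blocks of size ≥ k) − (#blocks of size ≥ k + 1), so the partition is: 1 block(s) of size 1, 1 block(s) of size 3.
In nonincreasing order the block sizes are [3, 1].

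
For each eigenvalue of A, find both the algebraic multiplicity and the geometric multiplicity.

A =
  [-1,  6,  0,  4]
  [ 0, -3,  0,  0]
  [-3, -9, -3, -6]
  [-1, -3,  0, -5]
λ = -3: alg = 4, geom = 3

Step 1 — factor the characteristic polynomial to read off the algebraic multiplicities:
  χ_A(x) = (x + 3)^4

Step 2 — compute geometric multiplicities via the rank-nullity identity g(λ) = n − rank(A − λI):
  rank(A − (-3)·I) = 1, so dim ker(A − (-3)·I) = n − 1 = 3

Summary:
  λ = -3: algebraic multiplicity = 4, geometric multiplicity = 3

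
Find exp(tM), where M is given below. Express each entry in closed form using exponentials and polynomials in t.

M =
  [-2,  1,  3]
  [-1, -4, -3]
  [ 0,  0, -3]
e^{tM} =
  [t*exp(-3*t) + exp(-3*t), t*exp(-3*t), 3*t*exp(-3*t)]
  [-t*exp(-3*t), -t*exp(-3*t) + exp(-3*t), -3*t*exp(-3*t)]
  [0, 0, exp(-3*t)]

Strategy: write M = P · J · P⁻¹ where J is a Jordan canonical form, so e^{tM} = P · e^{tJ} · P⁻¹, and e^{tJ} can be computed block-by-block.

M has Jordan form
J =
  [-3,  1,  0]
  [ 0, -3,  0]
  [ 0,  0, -3]
(up to reordering of blocks).

Per-block formulas:
  For a 1×1 block at λ = -3: exp(t · [-3]) = [e^(-3t)].
  For a 2×2 Jordan block J_2(-3): exp(t · J_2(-3)) = e^(-3t)·(I + t·N), where N is the 2×2 nilpotent shift.

After assembling e^{tJ} and conjugating by P, we get:

e^{tM} =
  [t*exp(-3*t) + exp(-3*t), t*exp(-3*t), 3*t*exp(-3*t)]
  [-t*exp(-3*t), -t*exp(-3*t) + exp(-3*t), -3*t*exp(-3*t)]
  [0, 0, exp(-3*t)]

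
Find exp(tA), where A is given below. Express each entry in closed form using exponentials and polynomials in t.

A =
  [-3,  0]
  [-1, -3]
e^{tA} =
  [exp(-3*t), 0]
  [-t*exp(-3*t), exp(-3*t)]

Strategy: write A = P · J · P⁻¹ where J is a Jordan canonical form, so e^{tA} = P · e^{tJ} · P⁻¹, and e^{tJ} can be computed block-by-block.

A has Jordan form
J =
  [-3,  1]
  [ 0, -3]
(up to reordering of blocks).

Per-block formulas:
  For a 2×2 Jordan block J_2(-3): exp(t · J_2(-3)) = e^(-3t)·(I + t·N), where N is the 2×2 nilpotent shift.

After assembling e^{tJ} and conjugating by P, we get:

e^{tA} =
  [exp(-3*t), 0]
  [-t*exp(-3*t), exp(-3*t)]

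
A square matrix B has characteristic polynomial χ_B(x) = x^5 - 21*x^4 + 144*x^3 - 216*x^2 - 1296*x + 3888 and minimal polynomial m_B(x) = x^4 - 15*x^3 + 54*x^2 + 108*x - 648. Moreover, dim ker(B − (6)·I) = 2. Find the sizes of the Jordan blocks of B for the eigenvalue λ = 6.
Block sizes for λ = 6: [3, 1]

Step 1 — from the characteristic polynomial, algebraic multiplicity of λ = 6 is 4. From dim ker(B − (6)·I) = 2, there are exactly 2 Jordan blocks for λ = 6.
Step 2 — from the minimal polynomial, the factor (x − 6)^3 tells us the largest block for λ = 6 has size 3.
Step 3 — with total size 4, 2 blocks, and largest block 3, the block sizes (in nonincreasing order) are [3, 1].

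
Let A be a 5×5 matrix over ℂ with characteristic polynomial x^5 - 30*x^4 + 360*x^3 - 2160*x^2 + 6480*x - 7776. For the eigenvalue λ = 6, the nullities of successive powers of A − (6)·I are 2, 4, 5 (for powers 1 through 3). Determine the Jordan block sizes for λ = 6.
Block sizes for λ = 6: [3, 2]

From the dimensions of kernels of powers, the number of Jordan blocks of size at least j is d_j − d_{j−1} where d_j = dim ker(N^j) (with d_0 = 0). Computing the differences gives [2, 2, 1].
The number of blocks of size exactly k is (#blocks of size ≥ k) − (#blocks of size ≥ k + 1), so the partition is: 1 block(s) of size 2, 1 block(s) of size 3.
In nonincreasing order the block sizes are [3, 2].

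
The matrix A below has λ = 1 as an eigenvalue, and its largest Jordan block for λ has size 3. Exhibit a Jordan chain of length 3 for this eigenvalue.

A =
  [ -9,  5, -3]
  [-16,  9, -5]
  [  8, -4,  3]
A Jordan chain for λ = 1 of length 3:
v_1 = (-4, -8, 0)ᵀ
v_2 = (-10, -16, 8)ᵀ
v_3 = (1, 0, 0)ᵀ

Let N = A − (1)·I. We want v_3 with N^3 v_3 = 0 but N^2 v_3 ≠ 0; then v_{j-1} := N · v_j for j = 3, …, 2.

Pick v_3 = (1, 0, 0)ᵀ.
Then v_2 = N · v_3 = (-10, -16, 8)ᵀ.
Then v_1 = N · v_2 = (-4, -8, 0)ᵀ.

Sanity check: (A − (1)·I) v_1 = (0, 0, 0)ᵀ = 0. ✓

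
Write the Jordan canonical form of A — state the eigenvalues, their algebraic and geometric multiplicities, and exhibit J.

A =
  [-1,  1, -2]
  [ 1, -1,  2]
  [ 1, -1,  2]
J_2(0) ⊕ J_1(0)

The characteristic polynomial is
  det(x·I − A) = x^3

Eigenvalues and multiplicities (the geometric multiplicity of λ is n − rank(A − λI), which equals the number of Jordan blocks for λ):
  λ = 0: algebraic multiplicity = 3, geometric multiplicity = 2

Determining the block sizes for each eigenvalue:
  λ = 0: 2 blocks summing to 3 forces exactly one block of size 2 and the rest size 1 → block sizes [2, 1]

Assembling the blocks gives a Jordan form
J =
  [0, 1, 0]
  [0, 0, 0]
  [0, 0, 0]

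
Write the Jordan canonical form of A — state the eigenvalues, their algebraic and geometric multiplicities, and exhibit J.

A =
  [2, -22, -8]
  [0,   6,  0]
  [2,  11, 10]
J_2(6) ⊕ J_1(6)

The characteristic polynomial is
  det(x·I − A) = x^3 - 18*x^2 + 108*x - 216 = (x - 6)^3

Eigenvalues and multiplicities (the geometric multiplicity of λ is n − rank(A − λI), which equals the number of Jordan blocks for λ):
  λ = 6: algebraic multiplicity = 3, geometric multiplicity = 2

Determining the block sizes for each eigenvalue:
  λ = 6: 2 blocks summing to 3 forces exactly one block of size 2 and the rest size 1 → block sizes [2, 1]

Assembling the blocks gives a Jordan form
J =
  [6, 1, 0]
  [0, 6, 0]
  [0, 0, 6]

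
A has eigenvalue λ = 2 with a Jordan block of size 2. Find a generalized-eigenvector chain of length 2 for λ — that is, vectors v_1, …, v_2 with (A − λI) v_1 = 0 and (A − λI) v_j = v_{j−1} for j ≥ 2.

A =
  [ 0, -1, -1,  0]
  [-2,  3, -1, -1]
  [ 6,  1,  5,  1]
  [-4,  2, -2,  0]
A Jordan chain for λ = 2 of length 2:
v_1 = (-2, -2, 6, -4)ᵀ
v_2 = (1, 0, 0, 0)ᵀ

Let N = A − (2)·I. We want v_2 with N^2 v_2 = 0 but N^1 v_2 ≠ 0; then v_{j-1} := N · v_j for j = 2, …, 2.

Pick v_2 = (1, 0, 0, 0)ᵀ.
Then v_1 = N · v_2 = (-2, -2, 6, -4)ᵀ.

Sanity check: (A − (2)·I) v_1 = (0, 0, 0, 0)ᵀ = 0. ✓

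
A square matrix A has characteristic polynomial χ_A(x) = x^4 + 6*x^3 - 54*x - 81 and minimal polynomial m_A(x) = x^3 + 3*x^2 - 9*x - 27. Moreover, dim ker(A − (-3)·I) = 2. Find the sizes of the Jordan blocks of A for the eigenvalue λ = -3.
Block sizes for λ = -3: [2, 1]

Step 1 — from the characteristic polynomial, algebraic multiplicity of λ = -3 is 3. From dim ker(A − (-3)·I) = 2, there are exactly 2 Jordan blocks for λ = -3.
Step 2 — from the minimal polynomial, the factor (x + 3)^2 tells us the largest block for λ = -3 has size 2.
Step 3 — with total size 3, 2 blocks, and largest block 2, the block sizes (in nonincreasing order) are [2, 1].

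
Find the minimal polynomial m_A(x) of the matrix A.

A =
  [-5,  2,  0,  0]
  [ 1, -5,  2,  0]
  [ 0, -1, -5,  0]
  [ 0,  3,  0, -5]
x^3 + 15*x^2 + 75*x + 125

The characteristic polynomial is χ_A(x) = (x + 5)^4, so the eigenvalues are known. The minimal polynomial is
  m_A(x) = Π_λ (x − λ)^{k_λ}
where k_λ is the size of the *largest* Jordan block for λ (equivalently, the smallest k with (A − λI)^k v = 0 for every generalised eigenvector v of λ).

  λ = -5: largest Jordan block has size 3, contributing (x + 5)^3

So m_A(x) = (x + 5)^3 = x^3 + 15*x^2 + 75*x + 125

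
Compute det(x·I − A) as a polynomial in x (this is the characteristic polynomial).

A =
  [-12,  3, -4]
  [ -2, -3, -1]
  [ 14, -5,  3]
x^3 + 12*x^2 + 48*x + 64

Expanding det(x·I − A) (e.g. by cofactor expansion or by noting that A is similar to its Jordan form J, which has the same characteristic polynomial as A) gives
  χ_A(x) = x^3 + 12*x^2 + 48*x + 64
which factors as (x + 4)^3. The eigenvalues (with algebraic multiplicities) are λ = -4 with multiplicity 3.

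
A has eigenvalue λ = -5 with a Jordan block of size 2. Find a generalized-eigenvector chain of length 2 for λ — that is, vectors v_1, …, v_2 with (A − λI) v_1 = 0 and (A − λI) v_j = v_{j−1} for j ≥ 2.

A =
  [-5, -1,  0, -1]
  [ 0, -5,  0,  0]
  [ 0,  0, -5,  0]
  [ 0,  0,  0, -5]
A Jordan chain for λ = -5 of length 2:
v_1 = (-1, 0, 0, 0)ᵀ
v_2 = (0, 1, 0, 0)ᵀ

Let N = A − (-5)·I. We want v_2 with N^2 v_2 = 0 but N^1 v_2 ≠ 0; then v_{j-1} := N · v_j for j = 2, …, 2.

Pick v_2 = (0, 1, 0, 0)ᵀ.
Then v_1 = N · v_2 = (-1, 0, 0, 0)ᵀ.

Sanity check: (A − (-5)·I) v_1 = (0, 0, 0, 0)ᵀ = 0. ✓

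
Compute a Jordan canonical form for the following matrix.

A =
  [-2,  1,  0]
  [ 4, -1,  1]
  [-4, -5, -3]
J_3(-2)

The characteristic polynomial is
  det(x·I − A) = x^3 + 6*x^2 + 12*x + 8 = (x + 2)^3

Eigenvalues and multiplicities (the geometric multiplicity of λ is n − rank(A − λI), which equals the number of Jordan blocks for λ):
  λ = -2: algebraic multiplicity = 3, geometric multiplicity = 1

Determining the block sizes for each eigenvalue:
  λ = -2: one block (gm = 1), so the single block has size am = 3 → block sizes [3]

Assembling the blocks gives a Jordan form
J =
  [-2,  1,  0]
  [ 0, -2,  1]
  [ 0,  0, -2]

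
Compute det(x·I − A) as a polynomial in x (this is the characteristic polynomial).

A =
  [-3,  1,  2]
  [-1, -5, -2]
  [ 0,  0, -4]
x^3 + 12*x^2 + 48*x + 64

Expanding det(x·I − A) (e.g. by cofactor expansion or by noting that A is similar to its Jordan form J, which has the same characteristic polynomial as A) gives
  χ_A(x) = x^3 + 12*x^2 + 48*x + 64
which factors as (x + 4)^3. The eigenvalues (with algebraic multiplicities) are λ = -4 with multiplicity 3.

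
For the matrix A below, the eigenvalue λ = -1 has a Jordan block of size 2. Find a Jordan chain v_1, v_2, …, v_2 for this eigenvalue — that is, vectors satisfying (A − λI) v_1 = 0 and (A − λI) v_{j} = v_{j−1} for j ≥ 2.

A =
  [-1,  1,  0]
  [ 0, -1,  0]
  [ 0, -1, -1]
A Jordan chain for λ = -1 of length 2:
v_1 = (1, 0, -1)ᵀ
v_2 = (0, 1, 0)ᵀ

Let N = A − (-1)·I. We want v_2 with N^2 v_2 = 0 but N^1 v_2 ≠ 0; then v_{j-1} := N · v_j for j = 2, …, 2.

Pick v_2 = (0, 1, 0)ᵀ.
Then v_1 = N · v_2 = (1, 0, -1)ᵀ.

Sanity check: (A − (-1)·I) v_1 = (0, 0, 0)ᵀ = 0. ✓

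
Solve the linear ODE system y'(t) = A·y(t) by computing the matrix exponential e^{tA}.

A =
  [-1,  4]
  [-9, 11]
e^{tA} =
  [-6*t*exp(5*t) + exp(5*t), 4*t*exp(5*t)]
  [-9*t*exp(5*t), 6*t*exp(5*t) + exp(5*t)]

Strategy: write A = P · J · P⁻¹ where J is a Jordan canonical form, so e^{tA} = P · e^{tJ} · P⁻¹, and e^{tJ} can be computed block-by-block.

A has Jordan form
J =
  [5, 1]
  [0, 5]
(up to reordering of blocks).

Per-block formulas:
  For a 2×2 Jordan block J_2(5): exp(t · J_2(5)) = e^(5t)·(I + t·N), where N is the 2×2 nilpotent shift.

After assembling e^{tJ} and conjugating by P, we get:

e^{tA} =
  [-6*t*exp(5*t) + exp(5*t), 4*t*exp(5*t)]
  [-9*t*exp(5*t), 6*t*exp(5*t) + exp(5*t)]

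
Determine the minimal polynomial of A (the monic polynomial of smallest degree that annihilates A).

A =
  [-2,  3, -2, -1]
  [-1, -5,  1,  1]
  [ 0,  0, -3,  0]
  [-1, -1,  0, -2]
x^3 + 9*x^2 + 27*x + 27

The characteristic polynomial is χ_A(x) = (x + 3)^4, so the eigenvalues are known. The minimal polynomial is
  m_A(x) = Π_λ (x − λ)^{k_λ}
where k_λ is the size of the *largest* Jordan block for λ (equivalently, the smallest k with (A − λI)^k v = 0 for every generalised eigenvector v of λ).

  λ = -3: largest Jordan block has size 3, contributing (x + 3)^3

So m_A(x) = (x + 3)^3 = x^3 + 9*x^2 + 27*x + 27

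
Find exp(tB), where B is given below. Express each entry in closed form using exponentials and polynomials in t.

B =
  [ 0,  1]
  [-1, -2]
e^{tB} =
  [t*exp(-t) + exp(-t), t*exp(-t)]
  [-t*exp(-t), -t*exp(-t) + exp(-t)]

Strategy: write B = P · J · P⁻¹ where J is a Jordan canonical form, so e^{tB} = P · e^{tJ} · P⁻¹, and e^{tJ} can be computed block-by-block.

B has Jordan form
J =
  [-1,  1]
  [ 0, -1]
(up to reordering of blocks).

Per-block formulas:
  For a 2×2 Jordan block J_2(-1): exp(t · J_2(-1)) = e^(-1t)·(I + t·N), where N is the 2×2 nilpotent shift.

After assembling e^{tJ} and conjugating by P, we get:

e^{tB} =
  [t*exp(-t) + exp(-t), t*exp(-t)]
  [-t*exp(-t), -t*exp(-t) + exp(-t)]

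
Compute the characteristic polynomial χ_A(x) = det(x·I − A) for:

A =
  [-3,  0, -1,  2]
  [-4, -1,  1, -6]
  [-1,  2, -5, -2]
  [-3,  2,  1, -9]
x^4 + 18*x^3 + 121*x^2 + 360*x + 400

Expanding det(x·I − A) (e.g. by cofactor expansion or by noting that A is similar to its Jordan form J, which has the same characteristic polynomial as A) gives
  χ_A(x) = x^4 + 18*x^3 + 121*x^2 + 360*x + 400
which factors as (x + 4)^2*(x + 5)^2. The eigenvalues (with algebraic multiplicities) are λ = -5 with multiplicity 2, λ = -4 with multiplicity 2.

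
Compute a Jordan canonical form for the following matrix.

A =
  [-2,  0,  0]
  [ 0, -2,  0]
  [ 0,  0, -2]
J_1(-2) ⊕ J_1(-2) ⊕ J_1(-2)

The characteristic polynomial is
  det(x·I − A) = x^3 + 6*x^2 + 12*x + 8 = (x + 2)^3

Eigenvalues and multiplicities (the geometric multiplicity of λ is n − rank(A − λI), which equals the number of Jordan blocks for λ):
  λ = -2: algebraic multiplicity = 3, geometric multiplicity = 3

Determining the block sizes for each eigenvalue:
  λ = -2: gm = am = 3, so every block has size 1 → block sizes [1, 1, 1]

Assembling the blocks gives a Jordan form
J =
  [-2,  0,  0]
  [ 0, -2,  0]
  [ 0,  0, -2]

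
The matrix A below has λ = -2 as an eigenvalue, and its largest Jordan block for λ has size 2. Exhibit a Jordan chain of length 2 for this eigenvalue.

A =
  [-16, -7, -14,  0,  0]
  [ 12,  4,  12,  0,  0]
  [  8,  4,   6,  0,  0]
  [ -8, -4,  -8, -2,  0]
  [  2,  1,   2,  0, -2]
A Jordan chain for λ = -2 of length 2:
v_1 = (-14, 12, 8, -8, 2)ᵀ
v_2 = (1, 0, 0, 0, 0)ᵀ

Let N = A − (-2)·I. We want v_2 with N^2 v_2 = 0 but N^1 v_2 ≠ 0; then v_{j-1} := N · v_j for j = 2, …, 2.

Pick v_2 = (1, 0, 0, 0, 0)ᵀ.
Then v_1 = N · v_2 = (-14, 12, 8, -8, 2)ᵀ.

Sanity check: (A − (-2)·I) v_1 = (0, 0, 0, 0, 0)ᵀ = 0. ✓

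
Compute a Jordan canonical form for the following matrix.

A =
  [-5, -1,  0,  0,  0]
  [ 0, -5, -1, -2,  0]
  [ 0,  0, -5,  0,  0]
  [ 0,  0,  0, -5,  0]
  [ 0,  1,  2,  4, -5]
J_3(-5) ⊕ J_1(-5) ⊕ J_1(-5)

The characteristic polynomial is
  det(x·I − A) = x^5 + 25*x^4 + 250*x^3 + 1250*x^2 + 3125*x + 3125 = (x + 5)^5

Eigenvalues and multiplicities (the geometric multiplicity of λ is n − rank(A − λI), which equals the number of Jordan blocks for λ):
  λ = -5: algebraic multiplicity = 5, geometric multiplicity = 3

Determining the block sizes for each eigenvalue:
  λ = -5: with am = 5 and gm = 3, the partition is not yet determined (e.g. several partitions of 5 into 3 parts exist). Let N = A − (-5)·I. Computing rank(N^1) = 2, rank(N^2) = 1, rank(N^3) = 0; the number of blocks of size ≥ j is rank(N^{j−1}) − rank(N^j), giving [3, 1, 1]. So we have 1 block(s) of size 3, 2 block(s) of size 1 → block sizes [3, 1, 1]

Assembling the blocks gives a Jordan form
J =
  [-5,  1,  0,  0,  0]
  [ 0, -5,  1,  0,  0]
  [ 0,  0, -5,  0,  0]
  [ 0,  0,  0, -5,  0]
  [ 0,  0,  0,  0, -5]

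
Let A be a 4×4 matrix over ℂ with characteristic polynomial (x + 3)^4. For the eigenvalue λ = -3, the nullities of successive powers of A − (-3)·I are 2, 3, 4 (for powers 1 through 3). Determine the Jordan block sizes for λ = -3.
Block sizes for λ = -3: [3, 1]

From the dimensions of kernels of powers, the number of Jordan blocks of size at least j is d_j − d_{j−1} where d_j = dim ker(N^j) (with d_0 = 0). Computing the differences gives [2, 1, 1].
The number of blocks of size exactly k is (#blocks of size ≥ k) − (#blocks of size ≥ k + 1), so the partition is: 1 block(s) of size 1, 1 block(s) of size 3.
In nonincreasing order the block sizes are [3, 1].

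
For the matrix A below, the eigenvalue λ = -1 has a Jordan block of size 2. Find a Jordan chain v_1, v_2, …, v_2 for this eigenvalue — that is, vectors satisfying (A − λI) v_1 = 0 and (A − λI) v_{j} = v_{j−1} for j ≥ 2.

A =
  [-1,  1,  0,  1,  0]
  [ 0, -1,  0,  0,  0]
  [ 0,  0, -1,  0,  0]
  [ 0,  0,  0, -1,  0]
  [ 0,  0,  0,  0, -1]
A Jordan chain for λ = -1 of length 2:
v_1 = (1, 0, 0, 0, 0)ᵀ
v_2 = (0, 1, 0, 0, 0)ᵀ

Let N = A − (-1)·I. We want v_2 with N^2 v_2 = 0 but N^1 v_2 ≠ 0; then v_{j-1} := N · v_j for j = 2, …, 2.

Pick v_2 = (0, 1, 0, 0, 0)ᵀ.
Then v_1 = N · v_2 = (1, 0, 0, 0, 0)ᵀ.

Sanity check: (A − (-1)·I) v_1 = (0, 0, 0, 0, 0)ᵀ = 0. ✓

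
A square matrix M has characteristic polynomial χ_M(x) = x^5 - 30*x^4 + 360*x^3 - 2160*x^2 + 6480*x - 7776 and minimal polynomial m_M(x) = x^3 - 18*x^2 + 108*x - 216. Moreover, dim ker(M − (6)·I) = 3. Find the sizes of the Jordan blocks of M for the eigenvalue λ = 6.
Block sizes for λ = 6: [3, 1, 1]

Step 1 — from the characteristic polynomial, algebraic multiplicity of λ = 6 is 5. From dim ker(M − (6)·I) = 3, there are exactly 3 Jordan blocks for λ = 6.
Step 2 — from the minimal polynomial, the factor (x − 6)^3 tells us the largest block for λ = 6 has size 3.
Step 3 — with total size 5, 3 blocks, and largest block 3, the block sizes (in nonincreasing order) are [3, 1, 1].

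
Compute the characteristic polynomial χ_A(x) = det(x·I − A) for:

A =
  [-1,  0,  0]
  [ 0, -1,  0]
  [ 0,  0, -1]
x^3 + 3*x^2 + 3*x + 1

Expanding det(x·I − A) (e.g. by cofactor expansion or by noting that A is similar to its Jordan form J, which has the same characteristic polynomial as A) gives
  χ_A(x) = x^3 + 3*x^2 + 3*x + 1
which factors as (x + 1)^3. The eigenvalues (with algebraic multiplicities) are λ = -1 with multiplicity 3.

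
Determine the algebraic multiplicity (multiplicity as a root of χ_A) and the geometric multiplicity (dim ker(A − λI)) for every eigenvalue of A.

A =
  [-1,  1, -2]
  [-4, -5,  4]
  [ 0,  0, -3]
λ = -3: alg = 3, geom = 2

Step 1 — factor the characteristic polynomial to read off the algebraic multiplicities:
  χ_A(x) = (x + 3)^3

Step 2 — compute geometric multiplicities via the rank-nullity identity g(λ) = n − rank(A − λI):
  rank(A − (-3)·I) = 1, so dim ker(A − (-3)·I) = n − 1 = 2

Summary:
  λ = -3: algebraic multiplicity = 3, geometric multiplicity = 2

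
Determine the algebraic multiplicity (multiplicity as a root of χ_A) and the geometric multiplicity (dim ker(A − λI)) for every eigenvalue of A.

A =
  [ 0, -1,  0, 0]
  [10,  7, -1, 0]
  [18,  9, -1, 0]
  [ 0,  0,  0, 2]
λ = 2: alg = 4, geom = 2

Step 1 — factor the characteristic polynomial to read off the algebraic multiplicities:
  χ_A(x) = (x - 2)^4

Step 2 — compute geometric multiplicities via the rank-nullity identity g(λ) = n − rank(A − λI):
  rank(A − (2)·I) = 2, so dim ker(A − (2)·I) = n − 2 = 2

Summary:
  λ = 2: algebraic multiplicity = 4, geometric multiplicity = 2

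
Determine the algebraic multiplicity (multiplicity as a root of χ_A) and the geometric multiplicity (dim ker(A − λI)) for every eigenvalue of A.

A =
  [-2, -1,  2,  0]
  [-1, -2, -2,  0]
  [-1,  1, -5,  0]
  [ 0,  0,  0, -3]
λ = -3: alg = 4, geom = 3

Step 1 — factor the characteristic polynomial to read off the algebraic multiplicities:
  χ_A(x) = (x + 3)^4

Step 2 — compute geometric multiplicities via the rank-nullity identity g(λ) = n − rank(A − λI):
  rank(A − (-3)·I) = 1, so dim ker(A − (-3)·I) = n − 1 = 3

Summary:
  λ = -3: algebraic multiplicity = 4, geometric multiplicity = 3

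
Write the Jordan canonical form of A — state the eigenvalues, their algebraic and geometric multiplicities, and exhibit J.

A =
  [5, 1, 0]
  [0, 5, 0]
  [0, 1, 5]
J_2(5) ⊕ J_1(5)

The characteristic polynomial is
  det(x·I − A) = x^3 - 15*x^2 + 75*x - 125 = (x - 5)^3

Eigenvalues and multiplicities (the geometric multiplicity of λ is n − rank(A − λI), which equals the number of Jordan blocks for λ):
  λ = 5: algebraic multiplicity = 3, geometric multiplicity = 2

Determining the block sizes for each eigenvalue:
  λ = 5: 2 blocks summing to 3 forces exactly one block of size 2 and the rest size 1 → block sizes [2, 1]

Assembling the blocks gives a Jordan form
J =
  [5, 1, 0]
  [0, 5, 0]
  [0, 0, 5]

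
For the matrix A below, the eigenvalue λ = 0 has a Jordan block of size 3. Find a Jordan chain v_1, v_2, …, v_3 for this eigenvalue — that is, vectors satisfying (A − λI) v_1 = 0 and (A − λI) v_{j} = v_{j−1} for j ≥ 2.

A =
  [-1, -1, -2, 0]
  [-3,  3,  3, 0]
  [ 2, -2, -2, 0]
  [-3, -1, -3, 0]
A Jordan chain for λ = 0 of length 3:
v_1 = (2, 6, -4, 6)ᵀ
v_2 = (-1, 3, -2, -1)ᵀ
v_3 = (0, 1, 0, 0)ᵀ

Let N = A − (0)·I. We want v_3 with N^3 v_3 = 0 but N^2 v_3 ≠ 0; then v_{j-1} := N · v_j for j = 3, …, 2.

Pick v_3 = (0, 1, 0, 0)ᵀ.
Then v_2 = N · v_3 = (-1, 3, -2, -1)ᵀ.
Then v_1 = N · v_2 = (2, 6, -4, 6)ᵀ.

Sanity check: (A − (0)·I) v_1 = (0, 0, 0, 0)ᵀ = 0. ✓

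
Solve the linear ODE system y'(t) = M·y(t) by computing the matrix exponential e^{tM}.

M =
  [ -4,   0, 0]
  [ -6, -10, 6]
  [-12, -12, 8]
e^{tM} =
  [exp(-4*t), 0, 0]
  [-exp(2*t) + exp(-4*t), -exp(2*t) + 2*exp(-4*t), exp(2*t) - exp(-4*t)]
  [-2*exp(2*t) + 2*exp(-4*t), -2*exp(2*t) + 2*exp(-4*t), 2*exp(2*t) - exp(-4*t)]

Strategy: write M = P · J · P⁻¹ where J is a Jordan canonical form, so e^{tM} = P · e^{tJ} · P⁻¹, and e^{tJ} can be computed block-by-block.

M has Jordan form
J =
  [-4,  0, 0]
  [ 0, -4, 0]
  [ 0,  0, 2]
(up to reordering of blocks).

Per-block formulas:
  For a 1×1 block at λ = 2: exp(t · [2]) = [e^(2t)].
  For a 1×1 block at λ = -4: exp(t · [-4]) = [e^(-4t)].

After assembling e^{tJ} and conjugating by P, we get:

e^{tM} =
  [exp(-4*t), 0, 0]
  [-exp(2*t) + exp(-4*t), -exp(2*t) + 2*exp(-4*t), exp(2*t) - exp(-4*t)]
  [-2*exp(2*t) + 2*exp(-4*t), -2*exp(2*t) + 2*exp(-4*t), 2*exp(2*t) - exp(-4*t)]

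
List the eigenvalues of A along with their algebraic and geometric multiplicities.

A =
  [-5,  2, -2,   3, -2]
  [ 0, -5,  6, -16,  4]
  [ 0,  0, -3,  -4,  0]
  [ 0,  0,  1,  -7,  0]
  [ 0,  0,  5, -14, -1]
λ = -5: alg = 4, geom = 2; λ = -1: alg = 1, geom = 1

Step 1 — factor the characteristic polynomial to read off the algebraic multiplicities:
  χ_A(x) = (x + 1)*(x + 5)^4

Step 2 — compute geometric multiplicities via the rank-nullity identity g(λ) = n − rank(A − λI):
  rank(A − (-5)·I) = 3, so dim ker(A − (-5)·I) = n − 3 = 2
  rank(A − (-1)·I) = 4, so dim ker(A − (-1)·I) = n − 4 = 1

Summary:
  λ = -5: algebraic multiplicity = 4, geometric multiplicity = 2
  λ = -1: algebraic multiplicity = 1, geometric multiplicity = 1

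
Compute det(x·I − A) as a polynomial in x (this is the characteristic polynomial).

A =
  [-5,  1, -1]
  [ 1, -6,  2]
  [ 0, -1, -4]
x^3 + 15*x^2 + 75*x + 125

Expanding det(x·I − A) (e.g. by cofactor expansion or by noting that A is similar to its Jordan form J, which has the same characteristic polynomial as A) gives
  χ_A(x) = x^3 + 15*x^2 + 75*x + 125
which factors as (x + 5)^3. The eigenvalues (with algebraic multiplicities) are λ = -5 with multiplicity 3.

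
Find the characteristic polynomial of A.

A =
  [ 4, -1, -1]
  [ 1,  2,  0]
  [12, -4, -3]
x^3 - 3*x^2 + 3*x - 1

Expanding det(x·I − A) (e.g. by cofactor expansion or by noting that A is similar to its Jordan form J, which has the same characteristic polynomial as A) gives
  χ_A(x) = x^3 - 3*x^2 + 3*x - 1
which factors as (x - 1)^3. The eigenvalues (with algebraic multiplicities) are λ = 1 with multiplicity 3.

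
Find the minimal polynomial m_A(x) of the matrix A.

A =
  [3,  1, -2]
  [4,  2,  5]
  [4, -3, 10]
x^3 - 15*x^2 + 75*x - 125

The characteristic polynomial is χ_A(x) = (x - 5)^3, so the eigenvalues are known. The minimal polynomial is
  m_A(x) = Π_λ (x − λ)^{k_λ}
where k_λ is the size of the *largest* Jordan block for λ (equivalently, the smallest k with (A − λI)^k v = 0 for every generalised eigenvector v of λ).

  λ = 5: largest Jordan block has size 3, contributing (x − 5)^3

So m_A(x) = (x - 5)^3 = x^3 - 15*x^2 + 75*x - 125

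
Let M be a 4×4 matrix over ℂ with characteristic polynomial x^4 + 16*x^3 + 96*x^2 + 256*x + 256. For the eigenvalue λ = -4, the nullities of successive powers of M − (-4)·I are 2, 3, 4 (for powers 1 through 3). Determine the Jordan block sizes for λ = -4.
Block sizes for λ = -4: [3, 1]

From the dimensions of kernels of powers, the number of Jordan blocks of size at least j is d_j − d_{j−1} where d_j = dim ker(N^j) (with d_0 = 0). Computing the differences gives [2, 1, 1].
The number of blocks of size exactly k is (#blocks of size ≥ k) − (#blocks of size ≥ k + 1), so the partition is: 1 block(s) of size 1, 1 block(s) of size 3.
In nonincreasing order the block sizes are [3, 1].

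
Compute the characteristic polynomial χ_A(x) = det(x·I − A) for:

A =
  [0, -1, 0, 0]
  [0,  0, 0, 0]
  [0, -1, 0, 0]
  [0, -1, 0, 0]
x^4

Expanding det(x·I − A) (e.g. by cofactor expansion or by noting that A is similar to its Jordan form J, which has the same characteristic polynomial as A) gives
  χ_A(x) = x^4
which factors as x^4. The eigenvalues (with algebraic multiplicities) are λ = 0 with multiplicity 4.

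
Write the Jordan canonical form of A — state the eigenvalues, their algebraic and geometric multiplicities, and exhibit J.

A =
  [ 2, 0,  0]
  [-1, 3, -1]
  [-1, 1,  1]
J_2(2) ⊕ J_1(2)

The characteristic polynomial is
  det(x·I − A) = x^3 - 6*x^2 + 12*x - 8 = (x - 2)^3

Eigenvalues and multiplicities (the geometric multiplicity of λ is n − rank(A − λI), which equals the number of Jordan blocks for λ):
  λ = 2: algebraic multiplicity = 3, geometric multiplicity = 2

Determining the block sizes for each eigenvalue:
  λ = 2: 2 blocks summing to 3 forces exactly one block of size 2 and the rest size 1 → block sizes [2, 1]

Assembling the blocks gives a Jordan form
J =
  [2, 1, 0]
  [0, 2, 0]
  [0, 0, 2]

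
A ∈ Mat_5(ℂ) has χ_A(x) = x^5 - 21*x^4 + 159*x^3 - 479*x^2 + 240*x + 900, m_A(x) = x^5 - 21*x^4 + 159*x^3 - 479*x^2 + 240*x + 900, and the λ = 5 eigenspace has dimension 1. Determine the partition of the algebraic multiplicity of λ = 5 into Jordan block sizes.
Block sizes for λ = 5: [2]

Step 1 — from the characteristic polynomial, algebraic multiplicity of λ = 5 is 2. From dim ker(A − (5)·I) = 1, there are exactly 1 Jordan blocks for λ = 5.
Step 2 — from the minimal polynomial, the factor (x − 5)^2 tells us the largest block for λ = 5 has size 2.
Step 3 — with total size 2, 1 blocks, and largest block 2, the block sizes (in nonincreasing order) are [2].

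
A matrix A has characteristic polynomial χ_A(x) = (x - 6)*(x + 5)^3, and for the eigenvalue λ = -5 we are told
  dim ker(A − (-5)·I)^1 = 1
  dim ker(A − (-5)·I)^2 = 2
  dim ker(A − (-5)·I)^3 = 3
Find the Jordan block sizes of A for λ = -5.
Block sizes for λ = -5: [3]

From the dimensions of kernels of powers, the number of Jordan blocks of size at least j is d_j − d_{j−1} where d_j = dim ker(N^j) (with d_0 = 0). Computing the differences gives [1, 1, 1].
The number of blocks of size exactly k is (#blocks of size ≥ k) − (#blocks of size ≥ k + 1), so the partition is: 1 block(s) of size 3.
In nonincreasing order the block sizes are [3].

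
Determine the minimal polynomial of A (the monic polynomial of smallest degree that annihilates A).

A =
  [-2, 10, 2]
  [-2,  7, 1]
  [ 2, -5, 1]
x^2 - 4*x + 4

The characteristic polynomial is χ_A(x) = (x - 2)^3, so the eigenvalues are known. The minimal polynomial is
  m_A(x) = Π_λ (x − λ)^{k_λ}
where k_λ is the size of the *largest* Jordan block for λ (equivalently, the smallest k with (A − λI)^k v = 0 for every generalised eigenvector v of λ).

  λ = 2: largest Jordan block has size 2, contributing (x − 2)^2

So m_A(x) = (x - 2)^2 = x^2 - 4*x + 4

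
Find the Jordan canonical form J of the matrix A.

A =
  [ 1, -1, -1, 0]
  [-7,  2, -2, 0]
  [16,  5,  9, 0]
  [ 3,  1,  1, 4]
J_3(4) ⊕ J_1(4)

The characteristic polynomial is
  det(x·I − A) = x^4 - 16*x^3 + 96*x^2 - 256*x + 256 = (x - 4)^4

Eigenvalues and multiplicities (the geometric multiplicity of λ is n − rank(A − λI), which equals the number of Jordan blocks for λ):
  λ = 4: algebraic multiplicity = 4, geometric multiplicity = 2

Determining the block sizes for each eigenvalue:
  λ = 4: with am = 4 and gm = 2, the partition is not yet determined (e.g. several partitions of 4 into 2 parts exist). Let N = A − (4)·I. Computing rank(N^1) = 2, rank(N^2) = 1, rank(N^3) = 0; the number of blocks of size ≥ j is rank(N^{j−1}) − rank(N^j), giving [2, 1, 1]. So we have 1 block(s) of size 3, 1 block(s) of size 1 → block sizes [3, 1]

Assembling the blocks gives a Jordan form
J =
  [4, 1, 0, 0]
  [0, 4, 1, 0]
  [0, 0, 4, 0]
  [0, 0, 0, 4]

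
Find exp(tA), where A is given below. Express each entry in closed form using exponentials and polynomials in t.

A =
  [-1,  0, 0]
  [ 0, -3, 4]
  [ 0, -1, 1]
e^{tA} =
  [exp(-t), 0, 0]
  [0, -2*t*exp(-t) + exp(-t), 4*t*exp(-t)]
  [0, -t*exp(-t), 2*t*exp(-t) + exp(-t)]

Strategy: write A = P · J · P⁻¹ where J is a Jordan canonical form, so e^{tA} = P · e^{tJ} · P⁻¹, and e^{tJ} can be computed block-by-block.

A has Jordan form
J =
  [-1,  1,  0]
  [ 0, -1,  0]
  [ 0,  0, -1]
(up to reordering of blocks).

Per-block formulas:
  For a 2×2 Jordan block J_2(-1): exp(t · J_2(-1)) = e^(-1t)·(I + t·N), where N is the 2×2 nilpotent shift.
  For a 1×1 block at λ = -1: exp(t · [-1]) = [e^(-1t)].

After assembling e^{tJ} and conjugating by P, we get:

e^{tA} =
  [exp(-t), 0, 0]
  [0, -2*t*exp(-t) + exp(-t), 4*t*exp(-t)]
  [0, -t*exp(-t), 2*t*exp(-t) + exp(-t)]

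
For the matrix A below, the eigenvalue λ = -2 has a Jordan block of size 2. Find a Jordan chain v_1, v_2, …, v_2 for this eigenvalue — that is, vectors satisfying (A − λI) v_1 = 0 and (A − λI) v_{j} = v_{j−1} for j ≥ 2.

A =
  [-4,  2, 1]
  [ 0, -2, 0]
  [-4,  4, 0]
A Jordan chain for λ = -2 of length 2:
v_1 = (-2, 0, -4)ᵀ
v_2 = (1, 0, 0)ᵀ

Let N = A − (-2)·I. We want v_2 with N^2 v_2 = 0 but N^1 v_2 ≠ 0; then v_{j-1} := N · v_j for j = 2, …, 2.

Pick v_2 = (1, 0, 0)ᵀ.
Then v_1 = N · v_2 = (-2, 0, -4)ᵀ.

Sanity check: (A − (-2)·I) v_1 = (0, 0, 0)ᵀ = 0. ✓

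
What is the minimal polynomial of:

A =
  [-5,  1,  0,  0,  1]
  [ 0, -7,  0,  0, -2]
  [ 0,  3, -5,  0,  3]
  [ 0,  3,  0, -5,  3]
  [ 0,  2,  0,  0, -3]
x^2 + 10*x + 25

The characteristic polynomial is χ_A(x) = (x + 5)^5, so the eigenvalues are known. The minimal polynomial is
  m_A(x) = Π_λ (x − λ)^{k_λ}
where k_λ is the size of the *largest* Jordan block for λ (equivalently, the smallest k with (A − λI)^k v = 0 for every generalised eigenvector v of λ).

  λ = -5: largest Jordan block has size 2, contributing (x + 5)^2

So m_A(x) = (x + 5)^2 = x^2 + 10*x + 25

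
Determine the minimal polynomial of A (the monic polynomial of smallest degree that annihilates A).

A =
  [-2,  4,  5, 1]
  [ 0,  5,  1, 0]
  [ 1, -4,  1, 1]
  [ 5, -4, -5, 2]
x^4 - 6*x^3 + 54*x - 81

The characteristic polynomial is χ_A(x) = (x - 3)^3*(x + 3), so the eigenvalues are known. The minimal polynomial is
  m_A(x) = Π_λ (x − λ)^{k_λ}
where k_λ is the size of the *largest* Jordan block for λ (equivalently, the smallest k with (A − λI)^k v = 0 for every generalised eigenvector v of λ).

  λ = -3: largest Jordan block has size 1, contributing (x + 3)
  λ = 3: largest Jordan block has size 3, contributing (x − 3)^3

So m_A(x) = (x - 3)^3*(x + 3) = x^4 - 6*x^3 + 54*x - 81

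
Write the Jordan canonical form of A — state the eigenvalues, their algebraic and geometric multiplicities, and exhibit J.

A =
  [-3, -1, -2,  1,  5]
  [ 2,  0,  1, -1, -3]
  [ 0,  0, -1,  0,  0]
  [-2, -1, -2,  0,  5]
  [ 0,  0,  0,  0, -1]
J_3(-1) ⊕ J_1(-1) ⊕ J_1(-1)

The characteristic polynomial is
  det(x·I − A) = x^5 + 5*x^4 + 10*x^3 + 10*x^2 + 5*x + 1 = (x + 1)^5

Eigenvalues and multiplicities (the geometric multiplicity of λ is n − rank(A − λI), which equals the number of Jordan blocks for λ):
  λ = -1: algebraic multiplicity = 5, geometric multiplicity = 3

Determining the block sizes for each eigenvalue:
  λ = -1: with am = 5 and gm = 3, the partition is not yet determined (e.g. several partitions of 5 into 3 parts exist). Let N = A − (-1)·I. Computing rank(N^1) = 2, rank(N^2) = 1, rank(N^3) = 0; the number of blocks of size ≥ j is rank(N^{j−1}) − rank(N^j), giving [3, 1, 1]. So we have 1 block(s) of size 3, 2 block(s) of size 1 → block sizes [3, 1, 1]

Assembling the blocks gives a Jordan form
J =
  [-1,  1,  0,  0,  0]
  [ 0, -1,  1,  0,  0]
  [ 0,  0, -1,  0,  0]
  [ 0,  0,  0, -1,  0]
  [ 0,  0,  0,  0, -1]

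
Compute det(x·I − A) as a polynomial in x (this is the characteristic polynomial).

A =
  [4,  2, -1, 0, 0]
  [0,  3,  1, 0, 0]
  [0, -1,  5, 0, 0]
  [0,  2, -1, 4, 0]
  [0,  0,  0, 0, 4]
x^5 - 20*x^4 + 160*x^3 - 640*x^2 + 1280*x - 1024

Expanding det(x·I − A) (e.g. by cofactor expansion or by noting that A is similar to its Jordan form J, which has the same characteristic polynomial as A) gives
  χ_A(x) = x^5 - 20*x^4 + 160*x^3 - 640*x^2 + 1280*x - 1024
which factors as (x - 4)^5. The eigenvalues (with algebraic multiplicities) are λ = 4 with multiplicity 5.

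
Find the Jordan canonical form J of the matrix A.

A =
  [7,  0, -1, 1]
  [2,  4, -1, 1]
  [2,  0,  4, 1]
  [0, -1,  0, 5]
J_3(5) ⊕ J_1(5)

The characteristic polynomial is
  det(x·I − A) = x^4 - 20*x^3 + 150*x^2 - 500*x + 625 = (x - 5)^4

Eigenvalues and multiplicities (the geometric multiplicity of λ is n − rank(A − λI), which equals the number of Jordan blocks for λ):
  λ = 5: algebraic multiplicity = 4, geometric multiplicity = 2

Determining the block sizes for each eigenvalue:
  λ = 5: with am = 4 and gm = 2, the partition is not yet determined (e.g. several partitions of 4 into 2 parts exist). Let N = A − (5)·I. Computing rank(N^1) = 2, rank(N^2) = 1, rank(N^3) = 0; the number of blocks of size ≥ j is rank(N^{j−1}) − rank(N^j), giving [2, 1, 1]. So we have 1 block(s) of size 3, 1 block(s) of size 1 → block sizes [3, 1]

Assembling the blocks gives a Jordan form
J =
  [5, 1, 0, 0]
  [0, 5, 1, 0]
  [0, 0, 5, 0]
  [0, 0, 0, 5]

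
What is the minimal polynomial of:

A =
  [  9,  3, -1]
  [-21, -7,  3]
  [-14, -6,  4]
x^2 - 4*x + 4

The characteristic polynomial is χ_A(x) = (x - 2)^3, so the eigenvalues are known. The minimal polynomial is
  m_A(x) = Π_λ (x − λ)^{k_λ}
where k_λ is the size of the *largest* Jordan block for λ (equivalently, the smallest k with (A − λI)^k v = 0 for every generalised eigenvector v of λ).

  λ = 2: largest Jordan block has size 2, contributing (x − 2)^2

So m_A(x) = (x - 2)^2 = x^2 - 4*x + 4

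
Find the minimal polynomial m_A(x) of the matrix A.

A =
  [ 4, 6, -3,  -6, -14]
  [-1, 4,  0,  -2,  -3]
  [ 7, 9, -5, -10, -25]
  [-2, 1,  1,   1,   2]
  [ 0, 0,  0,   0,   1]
x^3 - 3*x^2 + 3*x - 1

The characteristic polynomial is χ_A(x) = (x - 1)^5, so the eigenvalues are known. The minimal polynomial is
  m_A(x) = Π_λ (x − λ)^{k_λ}
where k_λ is the size of the *largest* Jordan block for λ (equivalently, the smallest k with (A − λI)^k v = 0 for every generalised eigenvector v of λ).

  λ = 1: largest Jordan block has size 3, contributing (x − 1)^3

So m_A(x) = (x - 1)^3 = x^3 - 3*x^2 + 3*x - 1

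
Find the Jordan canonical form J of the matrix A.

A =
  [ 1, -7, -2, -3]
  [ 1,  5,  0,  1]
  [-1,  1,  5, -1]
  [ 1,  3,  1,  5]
J_3(4) ⊕ J_1(4)

The characteristic polynomial is
  det(x·I − A) = x^4 - 16*x^3 + 96*x^2 - 256*x + 256 = (x - 4)^4

Eigenvalues and multiplicities (the geometric multiplicity of λ is n − rank(A − λI), which equals the number of Jordan blocks for λ):
  λ = 4: algebraic multiplicity = 4, geometric multiplicity = 2

Determining the block sizes for each eigenvalue:
  λ = 4: with am = 4 and gm = 2, the partition is not yet determined (e.g. several partitions of 4 into 2 parts exist). Let N = A − (4)·I. Computing rank(N^1) = 2, rank(N^2) = 1, rank(N^3) = 0; the number of blocks of size ≥ j is rank(N^{j−1}) − rank(N^j), giving [2, 1, 1]. So we have 1 block(s) of size 3, 1 block(s) of size 1 → block sizes [3, 1]

Assembling the blocks gives a Jordan form
J =
  [4, 1, 0, 0]
  [0, 4, 1, 0]
  [0, 0, 4, 0]
  [0, 0, 0, 4]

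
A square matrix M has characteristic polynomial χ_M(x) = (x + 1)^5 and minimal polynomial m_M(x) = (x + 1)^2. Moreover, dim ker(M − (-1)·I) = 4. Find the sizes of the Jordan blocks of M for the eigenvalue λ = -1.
Block sizes for λ = -1: [2, 1, 1, 1]

Step 1 — from the characteristic polynomial, algebraic multiplicity of λ = -1 is 5. From dim ker(M − (-1)·I) = 4, there are exactly 4 Jordan blocks for λ = -1.
Step 2 — from the minimal polynomial, the factor (x + 1)^2 tells us the largest block for λ = -1 has size 2.
Step 3 — with total size 5, 4 blocks, and largest block 2, the block sizes (in nonincreasing order) are [2, 1, 1, 1].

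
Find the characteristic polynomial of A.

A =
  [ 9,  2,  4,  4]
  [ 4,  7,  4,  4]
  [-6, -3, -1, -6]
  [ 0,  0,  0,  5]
x^4 - 20*x^3 + 150*x^2 - 500*x + 625

Expanding det(x·I − A) (e.g. by cofactor expansion or by noting that A is similar to its Jordan form J, which has the same characteristic polynomial as A) gives
  χ_A(x) = x^4 - 20*x^3 + 150*x^2 - 500*x + 625
which factors as (x - 5)^4. The eigenvalues (with algebraic multiplicities) are λ = 5 with multiplicity 4.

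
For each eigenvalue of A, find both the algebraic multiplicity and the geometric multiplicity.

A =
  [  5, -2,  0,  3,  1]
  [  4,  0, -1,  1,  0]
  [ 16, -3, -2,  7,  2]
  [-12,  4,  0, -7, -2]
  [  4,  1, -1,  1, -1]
λ = -1: alg = 5, geom = 3

Step 1 — factor the characteristic polynomial to read off the algebraic multiplicities:
  χ_A(x) = (x + 1)^5

Step 2 — compute geometric multiplicities via the rank-nullity identity g(λ) = n − rank(A − λI):
  rank(A − (-1)·I) = 2, so dim ker(A − (-1)·I) = n − 2 = 3

Summary:
  λ = -1: algebraic multiplicity = 5, geometric multiplicity = 3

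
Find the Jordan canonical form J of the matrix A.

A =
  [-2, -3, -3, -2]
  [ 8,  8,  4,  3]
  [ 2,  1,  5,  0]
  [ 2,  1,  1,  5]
J_3(4) ⊕ J_1(4)

The characteristic polynomial is
  det(x·I − A) = x^4 - 16*x^3 + 96*x^2 - 256*x + 256 = (x - 4)^4

Eigenvalues and multiplicities (the geometric multiplicity of λ is n − rank(A − λI), which equals the number of Jordan blocks for λ):
  λ = 4: algebraic multiplicity = 4, geometric multiplicity = 2

Determining the block sizes for each eigenvalue:
  λ = 4: with am = 4 and gm = 2, the partition is not yet determined (e.g. several partitions of 4 into 2 parts exist). Let N = A − (4)·I. Computing rank(N^1) = 2, rank(N^2) = 1, rank(N^3) = 0; the number of blocks of size ≥ j is rank(N^{j−1}) − rank(N^j), giving [2, 1, 1]. So we have 1 block(s) of size 3, 1 block(s) of size 1 → block sizes [3, 1]

Assembling the blocks gives a Jordan form
J =
  [4, 1, 0, 0]
  [0, 4, 1, 0]
  [0, 0, 4, 0]
  [0, 0, 0, 4]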